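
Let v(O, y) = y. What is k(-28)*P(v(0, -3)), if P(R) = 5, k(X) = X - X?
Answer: 0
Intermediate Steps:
k(X) = 0
k(-28)*P(v(0, -3)) = 0*5 = 0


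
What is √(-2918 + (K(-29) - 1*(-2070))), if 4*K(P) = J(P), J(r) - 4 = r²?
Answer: 3*I*√283/2 ≈ 25.234*I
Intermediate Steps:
J(r) = 4 + r²
K(P) = 1 + P²/4 (K(P) = (4 + P²)/4 = 1 + P²/4)
√(-2918 + (K(-29) - 1*(-2070))) = √(-2918 + ((1 + (¼)*(-29)²) - 1*(-2070))) = √(-2918 + ((1 + (¼)*841) + 2070)) = √(-2918 + ((1 + 841/4) + 2070)) = √(-2918 + (845/4 + 2070)) = √(-2918 + 9125/4) = √(-2547/4) = 3*I*√283/2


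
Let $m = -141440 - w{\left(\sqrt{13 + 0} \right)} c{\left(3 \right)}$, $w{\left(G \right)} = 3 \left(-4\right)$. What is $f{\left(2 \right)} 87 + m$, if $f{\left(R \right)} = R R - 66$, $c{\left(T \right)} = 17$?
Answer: $-146630$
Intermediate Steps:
$f{\left(R \right)} = -66 + R^{2}$ ($f{\left(R \right)} = R^{2} - 66 = -66 + R^{2}$)
$w{\left(G \right)} = -12$
$m = -141236$ ($m = -141440 - \left(-12\right) 17 = -141440 - -204 = -141440 + 204 = -141236$)
$f{\left(2 \right)} 87 + m = \left(-66 + 2^{2}\right) 87 - 141236 = \left(-66 + 4\right) 87 - 141236 = \left(-62\right) 87 - 141236 = -5394 - 141236 = -146630$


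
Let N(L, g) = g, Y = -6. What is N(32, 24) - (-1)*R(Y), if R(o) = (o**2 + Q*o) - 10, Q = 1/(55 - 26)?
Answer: 1444/29 ≈ 49.793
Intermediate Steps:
Q = 1/29 ≈ 0.034483
R(o) = -10 + o**2 + o/29 (R(o) = (o**2 + o/29) - 10 = -10 + o**2 + o/29)
N(32, 24) - (-1)*R(Y) = 24 - (-1)*(-10 + (-6)**2 + (1/29)*(-6)) = 24 - (-1)*(-10 + 36 - 6/29) = 24 - (-1)*748/29 = 24 - 1*(-748/29) = 24 + 748/29 = 1444/29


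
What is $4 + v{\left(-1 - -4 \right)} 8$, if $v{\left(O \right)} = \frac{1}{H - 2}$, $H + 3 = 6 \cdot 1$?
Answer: $12$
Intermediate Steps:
$H = 3$ ($H = -3 + 6 \cdot 1 = -3 + 6 = 3$)
$v{\left(O \right)} = 1$ ($v{\left(O \right)} = \frac{1}{3 - 2} = 1^{-1} = 1$)
$4 + v{\left(-1 - -4 \right)} 8 = 4 + 1 \cdot 8 = 4 + 8 = 12$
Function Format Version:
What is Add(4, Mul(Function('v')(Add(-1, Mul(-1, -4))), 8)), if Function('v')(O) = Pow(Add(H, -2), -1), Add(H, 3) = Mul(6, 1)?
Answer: 12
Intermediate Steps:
H = 3 (H = Add(-3, Mul(6, 1)) = Add(-3, 6) = 3)
Function('v')(O) = 1 (Function('v')(O) = Pow(Add(3, -2), -1) = Pow(1, -1) = 1)
Add(4, Mul(Function('v')(Add(-1, Mul(-1, -4))), 8)) = Add(4, Mul(1, 8)) = Add(4, 8) = 12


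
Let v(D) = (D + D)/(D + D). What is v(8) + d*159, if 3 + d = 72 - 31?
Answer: 6043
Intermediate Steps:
v(D) = 1 (v(D) = (2*D)/((2*D)) = (2*D)*(1/(2*D)) = 1)
d = 38 (d = -3 + (72 - 31) = -3 + 41 = 38)
v(8) + d*159 = 1 + 38*159 = 1 + 6042 = 6043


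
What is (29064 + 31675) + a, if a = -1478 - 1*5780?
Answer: 53481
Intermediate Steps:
a = -7258 (a = -1478 - 5780 = -7258)
(29064 + 31675) + a = (29064 + 31675) - 7258 = 60739 - 7258 = 53481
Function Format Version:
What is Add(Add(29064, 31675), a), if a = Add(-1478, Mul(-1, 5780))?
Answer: 53481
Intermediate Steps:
a = -7258 (a = Add(-1478, -5780) = -7258)
Add(Add(29064, 31675), a) = Add(Add(29064, 31675), -7258) = Add(60739, -7258) = 53481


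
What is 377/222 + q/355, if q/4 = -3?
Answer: 131171/78810 ≈ 1.6644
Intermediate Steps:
q = -12 (q = 4*(-3) = -12)
377/222 + q/355 = 377/222 - 12/355 = 131171/78810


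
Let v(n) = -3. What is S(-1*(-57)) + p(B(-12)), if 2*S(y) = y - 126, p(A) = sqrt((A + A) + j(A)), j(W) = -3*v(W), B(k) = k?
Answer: -69/2 + I*sqrt(15) ≈ -34.5 + 3.873*I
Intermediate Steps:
j(W) = 9 (j(W) = -3*(-3) = 9)
p(A) = sqrt(9 + 2*A) (p(A) = sqrt((A + A) + 9) = sqrt(2*A + 9) = sqrt(9 + 2*A))
S(y) = -63 + y/2 (S(y) = (y - 126)/2 = (-126 + y)/2 = -63 + y/2)
S(-1*(-57)) + p(B(-12)) = (-63 + (-1*(-57))/2) + sqrt(9 + 2*(-12)) = (-63 + (1/2)*57) + sqrt(9 - 24) = (-63 + 57/2) + sqrt(-15) = -69/2 + I*sqrt(15)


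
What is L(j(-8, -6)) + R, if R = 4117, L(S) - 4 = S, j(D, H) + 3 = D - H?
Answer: 4116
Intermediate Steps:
j(D, H) = -3 + D - H (j(D, H) = -3 + (D - H) = -3 + D - H)
L(S) = 4 + S
L(j(-8, -6)) + R = (4 + (-3 - 8 - 1*(-6))) + 4117 = (4 + (-3 - 8 + 6)) + 4117 = (4 - 5) + 4117 = -1 + 4117 = 4116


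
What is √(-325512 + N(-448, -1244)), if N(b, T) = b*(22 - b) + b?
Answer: 2*I*√134130 ≈ 732.48*I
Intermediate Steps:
N(b, T) = b + b*(22 - b)
√(-325512 + N(-448, -1244)) = √(-325512 - 448*(23 - 1*(-448))) = √(-325512 - 448*(23 + 448)) = √(-325512 - 448*471) = √(-325512 - 211008) = √(-536520) = 2*I*√134130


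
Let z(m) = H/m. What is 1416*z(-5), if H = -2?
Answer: 2832/5 ≈ 566.40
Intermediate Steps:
z(m) = -2/m
1416*z(-5) = 1416*(-2/(-5)) = 1416*(-2*(-⅕)) = 1416*(⅖) = 2832/5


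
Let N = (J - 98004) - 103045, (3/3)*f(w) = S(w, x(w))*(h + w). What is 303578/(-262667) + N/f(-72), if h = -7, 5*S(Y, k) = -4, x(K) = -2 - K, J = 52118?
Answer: -195692225533/83002772 ≈ -2357.7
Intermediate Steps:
S(Y, k) = -4/5 (S(Y, k) = (1/5)*(-4) = -4/5)
f(w) = 28/5 - 4*w/5 (f(w) = -4*(-7 + w)/5 = 28/5 - 4*w/5)
N = -148931 (N = (52118 - 98004) - 103045 = -45886 - 103045 = -148931)
303578/(-262667) + N/f(-72) = 303578/(-262667) - 148931/(28/5 - 4/5*(-72)) = 303578*(-1/262667) - 148931/(28/5 + 288/5) = -303578/262667 - 148931/316/5 = -303578/262667 - 148931*5/316 = -303578/262667 - 744655/316 = -195692225533/83002772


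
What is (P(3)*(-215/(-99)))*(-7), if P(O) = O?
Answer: -1505/33 ≈ -45.606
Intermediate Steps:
(P(3)*(-215/(-99)))*(-7) = (3*(-215/(-99)))*(-7) = (3*(-215*(-1/99)))*(-7) = (3*(215/99))*(-7) = (215/33)*(-7) = -1505/33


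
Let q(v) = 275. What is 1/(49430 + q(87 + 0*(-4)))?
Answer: 1/49705 ≈ 2.0119e-5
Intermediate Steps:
1/(49430 + q(87 + 0*(-4))) = 1/(49430 + 275) = 1/49705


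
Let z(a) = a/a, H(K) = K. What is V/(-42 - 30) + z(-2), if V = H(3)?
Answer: 23/24 ≈ 0.95833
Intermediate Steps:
V = 3
z(a) = 1
V/(-42 - 30) + z(-2) = 3/(-42 - 30) + 1 = 3/(-72) + 1 = 3*(-1/72) + 1 = -1/24 + 1 = 23/24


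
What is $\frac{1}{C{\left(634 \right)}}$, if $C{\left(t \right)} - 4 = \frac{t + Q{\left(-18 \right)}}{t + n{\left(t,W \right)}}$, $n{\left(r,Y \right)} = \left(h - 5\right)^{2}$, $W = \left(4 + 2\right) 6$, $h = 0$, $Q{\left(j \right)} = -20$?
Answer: $\frac{659}{3250} \approx 0.20277$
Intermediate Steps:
$W = 36$ ($W = 6 \cdot 6 = 36$)
$n{\left(r,Y \right)} = 25$ ($n{\left(r,Y \right)} = \left(0 - 5\right)^{2} = \left(-5\right)^{2} = 25$)
$C{\left(t \right)} = 4 + \frac{-20 + t}{25 + t}$ ($C{\left(t \right)} = 4 + \frac{t - 20}{t + 25} = 4 + \frac{-20 + t}{25 + t}$)
$\frac{1}{C{\left(634 \right)}} = \frac{1}{5 \frac{1}{25 + 634} \left(16 + 634\right)} = \frac{1}{5 \cdot \frac{1}{659} \cdot 650} = \frac{1}{\frac{3250}{659}} = \frac{659}{3250}$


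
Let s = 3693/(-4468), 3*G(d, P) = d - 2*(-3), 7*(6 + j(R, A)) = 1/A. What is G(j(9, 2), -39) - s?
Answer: 79787/93828 ≈ 0.85035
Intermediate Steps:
j(R, A) = -6 + 1/(7*A)
G(d, P) = 2 + d/3 (G(d, P) = (d - 2*(-3))/3 = (d + 6)/3 = (6 + d)/3 = 2 + d/3)
s = -3693/4468 (s = 3693*(-1/4468) = -3693/4468 ≈ -0.82654)
G(j(9, 2), -39) - s = (2 + (-6 + (1/7)/2)/3) - 1*(-3693/4468) = (2 + (-6 + (1/7)*(1/2))/3) + 3693/4468 = (2 + (-6 + 1/14)/3) + 3693/4468 = (2 + (1/3)*(-83/14)) + 3693/4468 = (2 - 83/42) + 3693/4468 = 1/42 + 3693/4468 = 79787/93828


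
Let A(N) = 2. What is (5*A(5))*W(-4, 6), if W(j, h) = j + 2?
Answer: -20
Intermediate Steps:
W(j, h) = 2 + j
(5*A(5))*W(-4, 6) = (5*2)*(2 - 4) = 10*(-2) = -20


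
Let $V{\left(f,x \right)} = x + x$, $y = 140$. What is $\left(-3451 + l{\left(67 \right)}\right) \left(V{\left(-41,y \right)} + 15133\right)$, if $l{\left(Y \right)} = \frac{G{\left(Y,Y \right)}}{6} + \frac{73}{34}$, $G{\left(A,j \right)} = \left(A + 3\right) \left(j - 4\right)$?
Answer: $- \frac{1422172923}{34} \approx -4.1829 \cdot 10^{7}$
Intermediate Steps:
$G{\left(A,j \right)} = \left(-4 + j\right) \left(3 + A\right)$ ($G{\left(A,j \right)} = \left(3 + A\right) \left(-4 + j\right) = \left(-4 + j\right) \left(3 + A\right)$)
$V{\left(f,x \right)} = 2 x$
$l{\left(Y \right)} = \frac{5}{34} - \frac{Y}{6} + \frac{Y^{2}}{6}$ ($l{\left(Y \right)} = \frac{-12 - 4 Y + 3 Y + Y Y}{6} + \frac{73}{34} = \left(-12 - 4 Y + 3 Y + Y^{2}\right) \frac{1}{6} + 73 \cdot \frac{1}{34} = \left(-12 + Y^{2} - Y\right) \frac{1}{6} + \frac{73}{34} = \left(-2 - \frac{Y}{6} + \frac{Y^{2}}{6}\right) + \frac{73}{34} = \frac{5}{34} - \frac{Y}{6} + \frac{Y^{2}}{6}$)
$\left(-3451 + l{\left(67 \right)}\right) \left(V{\left(-41,y \right)} + 15133\right) = \left(-3451 + \left(\frac{5}{34} - \frac{67}{6} + \frac{67^{2}}{6}\right)\right) \left(2 \cdot 140 + 15133\right) = \left(-3451 + \left(\frac{5}{34} - \frac{67}{6} + \frac{1}{6} \cdot 4489\right)\right) \left(280 + 15133\right) = \left(-3451 + \left(\frac{5}{34} - \frac{67}{6} + \frac{4489}{6}\right)\right) 15413 = \left(-3451 + \frac{25063}{34}\right) 15413 = \left(- \frac{92271}{34}\right) 15413 = - \frac{1422172923}{34}$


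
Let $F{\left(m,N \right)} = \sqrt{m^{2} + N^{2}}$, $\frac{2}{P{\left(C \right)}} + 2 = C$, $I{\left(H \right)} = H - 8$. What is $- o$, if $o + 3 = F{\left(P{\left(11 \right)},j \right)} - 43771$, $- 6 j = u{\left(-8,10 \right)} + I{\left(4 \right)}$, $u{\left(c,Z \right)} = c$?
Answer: $43774 - \frac{2 \sqrt{82}}{9} \approx 43772.0$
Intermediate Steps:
$I{\left(H \right)} = -8 + H$
$P{\left(C \right)} = \frac{2}{-2 + C}$
$j = 2$ ($j = - \frac{-8 + \left(-8 + 4\right)}{6} = - \frac{-8 - 4}{6} = \left(- \frac{1}{6}\right) \left(-12\right) = 2$)
$F{\left(m,N \right)} = \sqrt{N^{2} + m^{2}}$
$o = -43774 + \frac{2 \sqrt{82}}{9}$ ($o = -3 - \left(43771 - \sqrt{2^{2} + \left(\frac{2}{-2 + 11}\right)^{2}}\right) = -3 - \left(43771 - \sqrt{4 + \left(\frac{2}{9}\right)^{2}}\right) = -3 - \left(43771 - \sqrt{4 + \frac{4}{81}}\right) = -3 - \left(43771 - \sqrt{\frac{328}{81}}\right) = -3 - \left(43771 - \frac{2 \sqrt{82}}{9}\right) = -43774 + \frac{2 \sqrt{82}}{9} \approx -43772.0$)
$- o = - (-43774 + \frac{2 \sqrt{82}}{9}) = 43774 - \frac{2 \sqrt{82}}{9}$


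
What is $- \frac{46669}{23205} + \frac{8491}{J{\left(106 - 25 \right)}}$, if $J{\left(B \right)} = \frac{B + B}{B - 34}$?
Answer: $\frac{440620067}{179010} \approx 2461.4$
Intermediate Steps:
$J{\left(B \right)} = \frac{2 B}{-34 + B}$
$- \frac{46669}{23205} + \frac{8491}{J{\left(106 - 25 \right)}} = - \frac{46669}{23205} + \frac{8491}{2 \left(106 - 25\right) \frac{1}{-34 + \left(106 - 25\right)}} = \left(-46669\right) \frac{1}{23205} + \frac{8491}{2 \cdot 81 \frac{1}{-34 + 81}} = - \frac{6667}{3315} + \frac{8491}{2 \cdot 81 \cdot \frac{1}{47}} = - \frac{6667}{3315} + \frac{8491}{\frac{162}{47}} = - \frac{6667}{3315} + 8491 \cdot \frac{47}{162} = - \frac{6667}{3315} + \frac{399077}{162} = \frac{440620067}{179010}$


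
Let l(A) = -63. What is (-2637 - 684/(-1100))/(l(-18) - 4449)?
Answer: 60417/103400 ≈ 0.58430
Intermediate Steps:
(-2637 - 684/(-1100))/(l(-18) - 4449) = (-2637 - 684/(-1100))/(-63 - 4449) = (-2637 - 684*(-1/1100))/(-4512) = (-2637 + 171/275)*(-1/4512) = -725004/275*(-1/4512) = 60417/103400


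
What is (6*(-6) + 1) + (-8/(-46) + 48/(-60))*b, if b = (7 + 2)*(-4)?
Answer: -1433/115 ≈ -12.461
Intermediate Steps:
b = -36 (b = 9*(-4) = -36)
(6*(-6) + 1) + (-8/(-46) + 48/(-60))*b = (6*(-6) + 1) + (-8/(-46) + 48/(-60))*(-36) = (-36 + 1) + (-8*(-1/46) + 48*(-1/60))*(-36) = -35 + (4/23 - ⅘)*(-36) = -35 - 72/115*(-36) = -35 + 2592/115 = -1433/115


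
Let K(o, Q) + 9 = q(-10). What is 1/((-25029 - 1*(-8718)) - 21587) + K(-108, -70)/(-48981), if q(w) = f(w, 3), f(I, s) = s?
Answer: 59469/618760646 ≈ 9.6110e-5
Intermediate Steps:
q(w) = 3
K(o, Q) = -6 (K(o, Q) = -9 + 3 = -6)
1/((-25029 - 1*(-8718)) - 21587) + K(-108, -70)/(-48981) = 1/((-25029 - 1*(-8718)) - 21587) - 6/(-48981) = 1/((-25029 + 8718) - 21587) - 6*(-1/48981) = 1/(-16311 - 21587) + 2/16327 = 1/(-37898) + 2/16327 = -1/37898 + 2/16327 = 59469/618760646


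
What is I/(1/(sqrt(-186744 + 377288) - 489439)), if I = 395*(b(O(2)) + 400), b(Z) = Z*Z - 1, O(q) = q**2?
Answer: -80231288075 + 655700*sqrt(11909) ≈ -8.0160e+10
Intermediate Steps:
b(Z) = -1 + Z**2 (b(Z) = Z**2 - 1 = -1 + Z**2)
I = 163925 (I = 395*((-1 + (2**2)**2) + 400) = 395*((-1 + 4**2) + 400) = 395*((-1 + 16) + 400) = 395*(15 + 400) = 395*415 = 163925)
I/(1/(sqrt(-186744 + 377288) - 489439)) = 163925/(1/(sqrt(-186744 + 377288) - 489439)) = 163925/(1/(sqrt(190544) - 489439)) = 163925/(1/(4*sqrt(11909) - 489439)) = 163925/(1/(-489439 + 4*sqrt(11909))) = 163925*(-489439 + 4*sqrt(11909)) = -80231288075 + 655700*sqrt(11909)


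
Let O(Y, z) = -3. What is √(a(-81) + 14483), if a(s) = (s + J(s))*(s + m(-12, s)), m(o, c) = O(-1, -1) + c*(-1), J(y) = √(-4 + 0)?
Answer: √(14726 - 6*I) ≈ 121.35 - 0.0247*I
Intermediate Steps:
J(y) = 2*I (J(y) = √(-4) = 2*I)
m(o, c) = -3 - c (m(o, c) = -3 + c*(-1) = -3 - c)
a(s) = -6*I - 3*s (a(s) = (s + 2*I)*(s + (-3 - s)) = (s + 2*I)*(-3) = -6*I - 3*s)
√(a(-81) + 14483) = √((-6*I - 3*(-81)) + 14483) = √((-6*I + 243) + 14483) = √((243 - 6*I) + 14483) = √(14726 - 6*I)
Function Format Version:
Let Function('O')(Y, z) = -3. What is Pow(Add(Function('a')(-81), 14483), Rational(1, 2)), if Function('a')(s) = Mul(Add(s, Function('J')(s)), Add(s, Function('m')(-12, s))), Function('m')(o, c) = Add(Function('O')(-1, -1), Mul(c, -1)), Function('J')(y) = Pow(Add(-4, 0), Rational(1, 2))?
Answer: Pow(Add(14726, Mul(-6, I)), Rational(1, 2)) ≈ Add(121.35, Mul(-0.0247, I))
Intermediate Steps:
Function('J')(y) = Mul(2, I) (Function('J')(y) = Pow(-4, Rational(1, 2)) = Mul(2, I))
Function('m')(o, c) = Add(-3, Mul(-1, c)) (Function('m')(o, c) = Add(-3, Mul(c, -1)) = Add(-3, Mul(-1, c)))
Function('a')(s) = Add(Mul(-6, I), Mul(-3, s)) (Function('a')(s) = Mul(Add(s, Mul(2, I)), Add(s, Add(-3, Mul(-1, s)))) = Mul(Add(s, Mul(2, I)), -3) = Add(Mul(-6, I), Mul(-3, s)))
Pow(Add(Function('a')(-81), 14483), Rational(1, 2)) = Pow(Add(Add(Mul(-6, I), Mul(-3, -81)), 14483), Rational(1, 2)) = Pow(Add(Add(Mul(-6, I), 243), 14483), Rational(1, 2)) = Pow(Add(Add(243, Mul(-6, I)), 14483), Rational(1, 2)) = Pow(Add(14726, Mul(-6, I)), Rational(1, 2))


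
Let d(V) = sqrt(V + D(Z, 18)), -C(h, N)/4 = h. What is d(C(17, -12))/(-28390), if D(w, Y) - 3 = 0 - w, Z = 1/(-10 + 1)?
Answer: -I*sqrt(146)/42585 ≈ -0.00028374*I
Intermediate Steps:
Z = -1/9 (Z = 1/(-9) = -1/9 ≈ -0.11111)
D(w, Y) = 3 - w (D(w, Y) = 3 + (0 - w) = 3 - w)
C(h, N) = -4*h
d(V) = sqrt(28/9 + V) (d(V) = sqrt(V + (3 - 1*(-1/9))) = sqrt(V + (3 + 1/9)) = sqrt(V + 28/9) = sqrt(28/9 + V))
d(C(17, -12))/(-28390) = (sqrt(28 + 9*(-4*17))/3)/(-28390) = (sqrt(28 + 9*(-68))/3)*(-1/28390) = (sqrt(28 - 612)/3)*(-1/28390) = (sqrt(-584)/3)*(-1/28390) = ((2*I*sqrt(146))/3)*(-1/28390) = (2*I*sqrt(146)/3)*(-1/28390) = -I*sqrt(146)/42585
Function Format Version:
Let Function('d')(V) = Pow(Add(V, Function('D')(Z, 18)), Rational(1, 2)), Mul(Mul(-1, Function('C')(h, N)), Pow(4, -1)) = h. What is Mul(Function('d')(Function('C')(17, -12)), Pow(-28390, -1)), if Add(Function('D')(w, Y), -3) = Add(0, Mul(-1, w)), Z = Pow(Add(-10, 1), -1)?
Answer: Mul(Rational(-1, 42585), I, Pow(146, Rational(1, 2))) ≈ Mul(-0.00028374, I)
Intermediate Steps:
Z = Rational(-1, 9) (Z = Pow(-9, -1) = Rational(-1, 9) ≈ -0.11111)
Function('D')(w, Y) = Add(3, Mul(-1, w)) (Function('D')(w, Y) = Add(3, Add(0, Mul(-1, w))) = Add(3, Mul(-1, w)))
Function('C')(h, N) = Mul(-4, h)
Function('d')(V) = Pow(Add(Rational(28, 9), V), Rational(1, 2)) (Function('d')(V) = Pow(Add(V, Add(3, Mul(-1, Rational(-1, 9)))), Rational(1, 2)) = Pow(Add(V, Add(3, Rational(1, 9))), Rational(1, 2)) = Pow(Add(V, Rational(28, 9)), Rational(1, 2)) = Pow(Add(Rational(28, 9), V), Rational(1, 2)))
Mul(Function('d')(Function('C')(17, -12)), Pow(-28390, -1)) = Mul(Mul(Rational(1, 3), Pow(Add(28, Mul(9, Mul(-4, 17))), Rational(1, 2))), Pow(-28390, -1)) = Mul(Mul(Rational(1, 3), Pow(Add(28, Mul(9, -68)), Rational(1, 2))), Rational(-1, 28390)) = Mul(Mul(Rational(1, 3), Pow(Add(28, -612), Rational(1, 2))), Rational(-1, 28390)) = Mul(Mul(Rational(1, 3), Pow(-584, Rational(1, 2))), Rational(-1, 28390)) = Mul(Mul(Rational(1, 3), Mul(2, I, Pow(146, Rational(1, 2)))), Rational(-1, 28390)) = Mul(Mul(Rational(2, 3), I, Pow(146, Rational(1, 2))), Rational(-1, 28390)) = Mul(Rational(-1, 42585), I, Pow(146, Rational(1, 2)))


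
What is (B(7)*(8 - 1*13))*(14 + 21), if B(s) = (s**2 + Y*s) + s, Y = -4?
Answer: -4900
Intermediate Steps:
B(s) = s**2 - 3*s (B(s) = (s**2 - 4*s) + s = s**2 - 3*s)
(B(7)*(8 - 1*13))*(14 + 21) = ((7*(-3 + 7))*(8 - 1*13))*(14 + 21) = ((7*4)*(8 - 13))*35 = (28*(-5))*35 = -140*35 = -4900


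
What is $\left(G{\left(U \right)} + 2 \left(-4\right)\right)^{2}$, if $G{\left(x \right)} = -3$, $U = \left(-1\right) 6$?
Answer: $121$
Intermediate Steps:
$U = -6$
$\left(G{\left(U \right)} + 2 \left(-4\right)\right)^{2} = \left(-3 + 2 \left(-4\right)\right)^{2} = \left(-3 - 8\right)^{2} = \left(-11\right)^{2} = 121$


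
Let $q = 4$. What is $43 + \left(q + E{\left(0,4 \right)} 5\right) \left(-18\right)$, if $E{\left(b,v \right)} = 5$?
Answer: $-479$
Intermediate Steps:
$43 + \left(q + E{\left(0,4 \right)} 5\right) \left(-18\right) = 43 + \left(4 + 5 \cdot 5\right) \left(-18\right) = 43 + \left(4 + 25\right) \left(-18\right) = 43 + 29 \left(-18\right) = 43 - 522 = -479$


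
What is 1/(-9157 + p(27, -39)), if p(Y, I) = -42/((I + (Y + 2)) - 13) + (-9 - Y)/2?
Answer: -23/210983 ≈ -0.00010901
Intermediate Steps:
p(Y, I) = -9/2 - 42/(-11 + I + Y) - Y/2 (p(Y, I) = -42/((I + (2 + Y)) - 13) + (-9 - Y)*(½) = -42/((2 + I + Y) - 13) + (-9/2 - Y/2) = -42/(-11 + I + Y) + (-9/2 - Y/2) = -9/2 - 42/(-11 + I + Y) - Y/2)
1/(-9157 + p(27, -39)) = 1/(-9157 + (15 - 1*27² - 9*(-39) + 2*27 - 1*(-39)*27)/(2*(-11 - 39 + 27))) = 1/(-9157 + (½)*(15 - 1*729 + 351 + 54 + 1053)/(-23)) = 1/(-9157 + (½)*(-1/23)*(15 - 729 + 351 + 54 + 1053)) = 1/(-9157 + (½)*(-1/23)*744) = 1/(-9157 - 372/23) = 1/(-210983/23) = -23/210983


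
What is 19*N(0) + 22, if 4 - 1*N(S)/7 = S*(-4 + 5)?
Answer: 554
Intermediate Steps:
N(S) = 28 - 7*S (N(S) = 28 - 7*S*(-4 + 5) = 28 - 7*S)
19*N(0) + 22 = 19*(28 - 7*0) + 22 = 19*(28 + 0) + 22 = 19*28 + 22 = 532 + 22 = 554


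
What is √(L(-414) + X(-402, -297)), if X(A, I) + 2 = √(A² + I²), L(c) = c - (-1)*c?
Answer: √(-830 + 3*√27757) ≈ 18.171*I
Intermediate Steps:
L(c) = 2*c (L(c) = c + c = 2*c)
X(A, I) = -2 + √(A² + I²)
√(L(-414) + X(-402, -297)) = √(2*(-414) + (-2 + √((-402)² + (-297)²))) = √(-828 + (-2 + √(161604 + 88209))) = √(-828 + (-2 + √249813)) = √(-828 + (-2 + 3*√27757)) = √(-830 + 3*√27757)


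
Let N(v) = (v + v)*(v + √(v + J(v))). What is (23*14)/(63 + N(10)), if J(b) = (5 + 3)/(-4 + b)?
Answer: 36294/27701 - 920*√102/27701 ≈ 0.97478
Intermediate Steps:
J(b) = 8/(-4 + b)
N(v) = 2*v*(v + √(v + 8/(-4 + v))) (N(v) = (v + v)*(v + √(v + 8/(-4 + v))) = (2*v)*(v + √(v + 8/(-4 + v))) = 2*v*(v + √(v + 8/(-4 + v))))
(23*14)/(63 + N(10)) = (23*14)/(63 + 2*10*(10 + √((8 + 10*(-4 + 10))/(-4 + 10)))) = 322/(63 + 2*10*(10 + √((8 + 10*6)/6))) = 322/(63 + 2*10*(10 + √((8 + 60)/6))) = 322/(63 + 2*10*(10 + √((⅙)*68))) = 322/(63 + 2*10*(10 + √(34/3))) = 322/(63 + 2*10*(10 + √102/3)) = 322/(63 + (200 + 20*√102/3)) = 322/(263 + 20*√102/3)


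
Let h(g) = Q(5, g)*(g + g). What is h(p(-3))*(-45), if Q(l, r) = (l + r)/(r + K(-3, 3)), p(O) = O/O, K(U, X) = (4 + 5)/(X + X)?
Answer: -216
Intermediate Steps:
K(U, X) = 9/(2*X) (K(U, X) = 9/((2*X)) = 9*(1/(2*X)) = 9/(2*X))
p(O) = 1
Q(l, r) = (l + r)/(3/2 + r) (Q(l, r) = (l + r)/(r + (9/2)/3) = (l + r)/(r + (9/2)*(⅓)) = (l + r)/(r + 3/2) = (l + r)/(3/2 + r))
h(g) = 4*g*(5 + g)/(3 + 2*g) (h(g) = (2*(5 + g)/(3 + 2*g))*(g + g) = (2*(5 + g)/(3 + 2*g))*(2*g) = 4*g*(5 + g)/(3 + 2*g))
h(p(-3))*(-45) = (4*1*(5 + 1)/(3 + 2*1))*(-45) = (4*1*6/(3 + 2))*(-45) = (4*1*6/5)*(-45) = (4*1*(⅕)*6)*(-45) = (24/5)*(-45) = -216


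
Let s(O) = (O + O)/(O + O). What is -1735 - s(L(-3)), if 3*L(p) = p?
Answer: -1736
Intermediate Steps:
L(p) = p/3
s(O) = 1 (s(O) = (2*O)/((2*O)) = (2*O)*(1/(2*O)) = 1)
-1735 - s(L(-3)) = -1735 - 1*1 = -1735 - 1 = -1736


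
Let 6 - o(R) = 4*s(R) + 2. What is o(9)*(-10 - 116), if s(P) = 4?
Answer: 1512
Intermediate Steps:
o(R) = -12 (o(R) = 6 - (4*4 + 2) = 6 - (16 + 2) = 6 - 1*18 = 6 - 18 = -12)
o(9)*(-10 - 116) = -12*(-10 - 116) = -12*(-126) = 1512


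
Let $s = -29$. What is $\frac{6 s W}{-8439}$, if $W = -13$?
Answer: $- \frac{26}{97} \approx -0.26804$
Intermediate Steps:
$\frac{6 s W}{-8439} = \frac{6 \left(-29\right) \left(-13\right)}{-8439} = \left(-174\right) \left(-13\right) \left(- \frac{1}{8439}\right) = 2262 \left(- \frac{1}{8439}\right) = - \frac{26}{97}$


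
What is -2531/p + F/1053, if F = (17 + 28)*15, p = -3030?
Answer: 58153/39390 ≈ 1.4763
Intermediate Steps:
F = 675 (F = 45*15 = 675)
-2531/p + F/1053 = -2531/(-3030) + 675/1053 = -2531*(-1/3030) + 675*(1/1053) = 2531/3030 + 25/39 = 58153/39390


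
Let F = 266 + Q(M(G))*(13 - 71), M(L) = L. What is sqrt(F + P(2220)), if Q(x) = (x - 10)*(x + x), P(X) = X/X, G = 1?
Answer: sqrt(1311) ≈ 36.208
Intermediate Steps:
P(X) = 1
Q(x) = 2*x*(-10 + x) (Q(x) = (-10 + x)*(2*x) = 2*x*(-10 + x))
F = 1310 (F = 266 + (2*1*(-10 + 1))*(13 - 71) = 266 + (2*1*(-9))*(-58) = 266 - 18*(-58) = 266 + 1044 = 1310)
sqrt(F + P(2220)) = sqrt(1310 + 1) = sqrt(1311)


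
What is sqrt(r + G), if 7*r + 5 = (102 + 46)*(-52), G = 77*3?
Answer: 78*I*sqrt(7)/7 ≈ 29.481*I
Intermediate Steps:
G = 231
r = -7701/7 (r = -5/7 + ((102 + 46)*(-52))/7 = -5/7 + (148*(-52))/7 = -5/7 + (1/7)*(-7696) = -5/7 - 7696/7 = -7701/7 ≈ -1100.1)
sqrt(r + G) = sqrt(-7701/7 + 231) = sqrt(-6084/7) = 78*I*sqrt(7)/7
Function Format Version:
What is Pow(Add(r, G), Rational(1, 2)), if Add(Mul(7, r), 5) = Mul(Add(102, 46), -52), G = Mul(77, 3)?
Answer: Mul(Rational(78, 7), I, Pow(7, Rational(1, 2))) ≈ Mul(29.481, I)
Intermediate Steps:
G = 231
r = Rational(-7701, 7) (r = Add(Rational(-5, 7), Mul(Rational(1, 7), Mul(Add(102, 46), -52))) = Add(Rational(-5, 7), Mul(Rational(1, 7), Mul(148, -52))) = Add(Rational(-5, 7), Mul(Rational(1, 7), -7696)) = Add(Rational(-5, 7), Rational(-7696, 7)) = Rational(-7701, 7) ≈ -1100.1)
Pow(Add(r, G), Rational(1, 2)) = Pow(Add(Rational(-7701, 7), 231), Rational(1, 2)) = Pow(Rational(-6084, 7), Rational(1, 2)) = Mul(Rational(78, 7), I, Pow(7, Rational(1, 2)))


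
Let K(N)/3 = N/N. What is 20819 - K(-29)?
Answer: 20816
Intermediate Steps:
K(N) = 3 (K(N) = 3*(N/N) = 3*1 = 3)
20819 - K(-29) = 20819 - 1*3 = 20819 - 3 = 20816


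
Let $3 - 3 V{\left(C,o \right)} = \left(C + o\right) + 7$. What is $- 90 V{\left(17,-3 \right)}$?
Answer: $540$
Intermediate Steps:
$V{\left(C,o \right)} = - \frac{4}{3} - \frac{C}{3} - \frac{o}{3}$ ($V{\left(C,o \right)} = 1 - \frac{\left(C + o\right) + 7}{3} = 1 - \frac{7 + C + o}{3} = 1 - \left(\frac{7}{3} + \frac{C}{3} + \frac{o}{3}\right) = - \frac{4}{3} - \frac{C}{3} - \frac{o}{3}$)
$- 90 V{\left(17,-3 \right)} = - 90 \left(- \frac{4}{3} - \frac{17}{3} - -1\right) = - 90 \left(- \frac{4}{3} - \frac{17}{3} + 1\right) = \left(-90\right) \left(-6\right) = 540$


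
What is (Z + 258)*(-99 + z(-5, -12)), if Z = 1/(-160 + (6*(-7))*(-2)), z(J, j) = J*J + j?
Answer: -843101/38 ≈ -22187.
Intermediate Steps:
z(J, j) = j + J**2 (z(J, j) = J**2 + j = j + J**2)
Z = -1/76 (Z = 1/(-160 - 42*(-2)) = 1/(-160 + 84) = 1/(-76) = -1/76 ≈ -0.013158)
(Z + 258)*(-99 + z(-5, -12)) = (-1/76 + 258)*(-99 + (-12 + (-5)**2)) = 19607*(-99 + (-12 + 25))/76 = 19607*(-99 + 13)/76 = (19607/76)*(-86) = -843101/38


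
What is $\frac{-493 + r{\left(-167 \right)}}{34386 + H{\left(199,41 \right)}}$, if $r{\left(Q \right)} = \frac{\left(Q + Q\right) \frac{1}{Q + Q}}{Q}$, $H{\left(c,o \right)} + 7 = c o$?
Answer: $- \frac{41166}{3551923} \approx -0.01159$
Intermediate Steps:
$H{\left(c,o \right)} = -7 + c o$
$r{\left(Q \right)} = \frac{1}{Q}$ ($r{\left(Q \right)} = \frac{2 Q \frac{1}{2 Q}}{Q} = 1 \frac{1}{Q} = \frac{1}{Q}$)
$\frac{-493 + r{\left(-167 \right)}}{34386 + H{\left(199,41 \right)}} = \frac{-493 + \frac{1}{-167}}{34386 + \left(-7 + 199 \cdot 41\right)} = \frac{-493 - \frac{1}{167}}{34386 + \left(-7 + 8159\right)} = - \frac{82332}{167 \left(34386 + 8152\right)} = - \frac{82332}{167 \cdot 42538} = \left(- \frac{82332}{167}\right) \frac{1}{42538} = - \frac{41166}{3551923}$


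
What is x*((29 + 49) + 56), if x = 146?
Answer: 19564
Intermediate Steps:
x*((29 + 49) + 56) = 146*((29 + 49) + 56) = 146*(78 + 56) = 146*134 = 19564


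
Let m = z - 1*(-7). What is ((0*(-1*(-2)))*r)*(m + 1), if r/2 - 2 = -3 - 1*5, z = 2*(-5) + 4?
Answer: 0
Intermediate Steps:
z = -6 (z = -10 + 4 = -6)
m = 1 (m = -6 - 1*(-7) = -6 + 7 = 1)
r = -12 (r = 4 + 2*(-3 - 1*5) = 4 + 2*(-3 - 5) = 4 + 2*(-8) = 4 - 16 = -12)
((0*(-1*(-2)))*r)*(m + 1) = ((0*(-1*(-2)))*(-12))*(1 + 1) = ((0*2)*(-12))*2 = (0*(-12))*2 = 0*2 = 0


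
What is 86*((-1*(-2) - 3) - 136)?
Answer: -11782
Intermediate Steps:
86*((-1*(-2) - 3) - 136) = 86*((2 - 3) - 136) = 86*(-1 - 136) = 86*(-137) = -11782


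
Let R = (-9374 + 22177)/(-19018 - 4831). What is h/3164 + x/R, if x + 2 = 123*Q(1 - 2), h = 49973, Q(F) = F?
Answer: 205552731/826708 ≈ 248.64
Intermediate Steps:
x = -125 (x = -2 + 123*(1 - 2) = -2 + 123*(-1) = -2 - 123 = -125)
R = -1829/3407 (R = 12803/(-23849) = 12803*(-1/23849) = -1829/3407 ≈ -0.53684)
h/3164 + x/R = 49973/3164 - 125/(-1829/3407) = 49973*(1/3164) - 125*(-3407/1829) = 7139/452 + 425875/1829 = 205552731/826708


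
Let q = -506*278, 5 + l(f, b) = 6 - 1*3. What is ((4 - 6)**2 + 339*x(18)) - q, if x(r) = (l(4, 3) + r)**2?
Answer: 227456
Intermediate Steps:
l(f, b) = -2 (l(f, b) = -5 + (6 - 1*3) = -5 + (6 - 3) = -5 + 3 = -2)
x(r) = (-2 + r)**2
q = -140668
((4 - 6)**2 + 339*x(18)) - q = ((4 - 6)**2 + 339*(-2 + 18)**2) - 1*(-140668) = ((-2)**2 + 339*16**2) + 140668 = (4 + 339*256) + 140668 = (4 + 86784) + 140668 = 86788 + 140668 = 227456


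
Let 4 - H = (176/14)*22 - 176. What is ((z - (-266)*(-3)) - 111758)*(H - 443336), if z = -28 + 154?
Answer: 348985868040/7 ≈ 4.9855e+10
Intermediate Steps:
z = 126
H = -676/7 (H = 4 - ((176/14)*22 - 176) = 4 - ((176*(1/14))*22 - 176) = 4 - ((88/7)*22 - 176) = 4 - (1936/7 - 176) = 4 - 1*704/7 = 4 - 704/7 = -676/7 ≈ -96.571)
((z - (-266)*(-3)) - 111758)*(H - 443336) = ((126 - (-266)*(-3)) - 111758)*(-676/7 - 443336) = ((126 - 14*57) - 111758)*(-3104028/7) = ((126 - 798) - 111758)*(-3104028/7) = (-672 - 111758)*(-3104028/7) = -112430*(-3104028/7) = 348985868040/7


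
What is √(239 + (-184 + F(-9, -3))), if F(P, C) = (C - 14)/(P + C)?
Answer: √2031/6 ≈ 7.5111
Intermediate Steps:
F(P, C) = (-14 + C)/(C + P)
√(239 + (-184 + F(-9, -3))) = √(239 + (-184 + (-14 - 3)/(-3 - 9))) = √(239 + (-184 - 17/(-12))) = √(239 + (-184 - 1/12*(-17))) = √(239 + (-184 + 17/12)) = √(239 - 2191/12) = √(677/12) = √2031/6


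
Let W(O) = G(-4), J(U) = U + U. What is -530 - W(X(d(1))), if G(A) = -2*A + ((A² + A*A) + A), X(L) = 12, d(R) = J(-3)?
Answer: -566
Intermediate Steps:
J(U) = 2*U
d(R) = -6 (d(R) = 2*(-3) = -6)
G(A) = -A + 2*A² (G(A) = -2*A + ((A² + A²) + A) = -2*A + (2*A² + A) = -2*A + (A + 2*A²) = -A + 2*A²)
W(O) = 36 (W(O) = -4*(-1 + 2*(-4)) = -4*(-1 - 8) = -4*(-9) = 36)
-530 - W(X(d(1))) = -530 - 1*36 = -530 - 36 = -566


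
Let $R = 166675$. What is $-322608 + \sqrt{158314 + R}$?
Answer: $-322608 + \sqrt{324989} \approx -3.2204 \cdot 10^{5}$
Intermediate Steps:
$-322608 + \sqrt{158314 + R} = -322608 + \sqrt{158314 + 166675} = -322608 + \sqrt{324989}$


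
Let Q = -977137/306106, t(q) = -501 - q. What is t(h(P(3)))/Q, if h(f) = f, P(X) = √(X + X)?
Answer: 153359106/977137 + 306106*√6/977137 ≈ 157.71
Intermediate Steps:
P(X) = √2*√X (P(X) = √(2*X) = √2*√X)
Q = -977137/306106 (Q = -977137*1/306106 = -977137/306106 ≈ -3.1922)
t(h(P(3)))/Q = (-501 - √2*√3)/(-977137/306106) = (-501 - √6)*(-306106/977137) = 153359106/977137 + 306106*√6/977137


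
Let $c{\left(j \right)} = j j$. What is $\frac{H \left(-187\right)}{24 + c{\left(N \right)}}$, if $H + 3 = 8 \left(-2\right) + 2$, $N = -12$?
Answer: $\frac{3179}{168} \approx 18.923$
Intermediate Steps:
$H = -17$ ($H = -3 + \left(8 \left(-2\right) + 2\right) = -3 + \left(-16 + 2\right) = -3 - 14 = -17$)
$c{\left(j \right)} = j^{2}$
$\frac{H \left(-187\right)}{24 + c{\left(N \right)}} = \frac{\left(-17\right) \left(-187\right)}{24 + \left(-12\right)^{2}} = \frac{3179}{24 + 144} = \frac{3179}{168}$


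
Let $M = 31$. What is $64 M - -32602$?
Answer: $34586$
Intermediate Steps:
$64 M - -32602 = 64 \cdot 31 - -32602 = 1984 + 32602 = 34586$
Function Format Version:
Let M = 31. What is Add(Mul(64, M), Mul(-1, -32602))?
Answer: 34586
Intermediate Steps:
Add(Mul(64, M), Mul(-1, -32602)) = Add(Mul(64, 31), Mul(-1, -32602)) = Add(1984, 32602) = 34586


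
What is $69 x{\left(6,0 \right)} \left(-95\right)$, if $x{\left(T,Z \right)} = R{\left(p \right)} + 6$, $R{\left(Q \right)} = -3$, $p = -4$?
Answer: $-19665$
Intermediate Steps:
$x{\left(T,Z \right)} = 3$ ($x{\left(T,Z \right)} = -3 + 6 = 3$)
$69 x{\left(6,0 \right)} \left(-95\right) = 69 \cdot 3 \left(-95\right) = 207 \left(-95\right) = -19665$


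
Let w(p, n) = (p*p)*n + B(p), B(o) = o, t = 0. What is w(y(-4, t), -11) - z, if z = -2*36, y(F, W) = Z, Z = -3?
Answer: -30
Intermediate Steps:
y(F, W) = -3
w(p, n) = p + n*p**2 (w(p, n) = (p*p)*n + p = p**2*n + p = n*p**2 + p = p + n*p**2)
z = -72
w(y(-4, t), -11) - z = -3*(1 - 11*(-3)) - 1*(-72) = -3*(1 + 33) + 72 = -3*34 + 72 = -102 + 72 = -30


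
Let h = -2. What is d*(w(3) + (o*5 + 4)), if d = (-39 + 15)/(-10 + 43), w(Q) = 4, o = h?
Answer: 16/11 ≈ 1.4545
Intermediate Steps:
o = -2
d = -8/11 (d = -24/33 = -24*1/33 = -8/11 ≈ -0.72727)
d*(w(3) + (o*5 + 4)) = -8*(4 + (-2*5 + 4))/11 = -8*(4 + (-10 + 4))/11 = -8*(4 - 6)/11 = -8/11*(-2) = 16/11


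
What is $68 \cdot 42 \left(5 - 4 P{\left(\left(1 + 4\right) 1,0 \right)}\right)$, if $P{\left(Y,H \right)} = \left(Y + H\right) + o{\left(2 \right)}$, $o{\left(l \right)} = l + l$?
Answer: $-88536$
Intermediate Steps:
$o{\left(l \right)} = 2 l$
$P{\left(Y,H \right)} = 4 + H + Y$ ($P{\left(Y,H \right)} = \left(Y + H\right) + 2 \cdot 2 = \left(H + Y\right) + 4 = 4 + H + Y$)
$68 \cdot 42 \left(5 - 4 P{\left(\left(1 + 4\right) 1,0 \right)}\right) = 68 \cdot 42 \left(5 - 4 \left(4 + 0 + \left(1 + 4\right) 1\right)\right) = 2856 \left(5 - 4 \left(4 + 0 + 5 \cdot 1\right)\right) = 2856 \left(5 - 4 \left(4 + 0 + 5\right)\right) = 2856 \left(5 - 36\right) = 2856 \left(-31\right) = -88536$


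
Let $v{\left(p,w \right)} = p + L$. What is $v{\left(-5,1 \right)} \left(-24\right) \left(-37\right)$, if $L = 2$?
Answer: $-2664$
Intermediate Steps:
$v{\left(p,w \right)} = 2 + p$ ($v{\left(p,w \right)} = p + 2 = 2 + p$)
$v{\left(-5,1 \right)} \left(-24\right) \left(-37\right) = \left(2 - 5\right) \left(-24\right) \left(-37\right) = \left(-3\right) \left(-24\right) \left(-37\right) = 72 \left(-37\right) = -2664$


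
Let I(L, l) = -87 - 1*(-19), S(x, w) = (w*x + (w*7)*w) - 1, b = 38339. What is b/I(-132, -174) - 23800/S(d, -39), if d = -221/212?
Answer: -12457546767/22008404 ≈ -566.04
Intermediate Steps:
d = -221/212 (d = -221*1/212 = -221/212 ≈ -1.0425)
S(x, w) = -1 + 7*w**2 + w*x (S(x, w) = (w*x + (7*w)*w) - 1 = (w*x + 7*w**2) - 1 = (7*w**2 + w*x) - 1 = -1 + 7*w**2 + w*x)
I(L, l) = -68 (I(L, l) = -87 + 19 = -68)
b/I(-132, -174) - 23800/S(d, -39) = 38339/(-68) - 23800/(-1 + 7*(-39)**2 - 39*(-221/212)) = 38339*(-1/68) - 23800/(-1 + 7*1521 + 8619/212) = -38339/68 - 23800/(-1 + 10647 + 8619/212) = -38339/68 - 23800/2265571/212 = -38339/68 - 23800*212/2265571 = -38339/68 - 720800/323653 = -12457546767/22008404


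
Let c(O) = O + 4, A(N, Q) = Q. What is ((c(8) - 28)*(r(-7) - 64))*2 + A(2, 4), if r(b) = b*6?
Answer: 3396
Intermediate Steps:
r(b) = 6*b
c(O) = 4 + O
((c(8) - 28)*(r(-7) - 64))*2 + A(2, 4) = (((4 + 8) - 28)*(6*(-7) - 64))*2 + 4 = ((12 - 28)*(-42 - 64))*2 + 4 = -16*(-106)*2 + 4 = 1696*2 + 4 = 3392 + 4 = 3396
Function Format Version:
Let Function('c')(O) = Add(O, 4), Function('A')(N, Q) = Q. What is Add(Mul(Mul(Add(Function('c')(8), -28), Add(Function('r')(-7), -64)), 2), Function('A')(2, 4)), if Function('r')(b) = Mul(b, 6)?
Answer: 3396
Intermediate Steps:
Function('r')(b) = Mul(6, b)
Function('c')(O) = Add(4, O)
Add(Mul(Mul(Add(Function('c')(8), -28), Add(Function('r')(-7), -64)), 2), Function('A')(2, 4)) = Add(Mul(Mul(Add(Add(4, 8), -28), Add(Mul(6, -7), -64)), 2), 4) = Add(Mul(Mul(Add(12, -28), Add(-42, -64)), 2), 4) = Add(Mul(Mul(-16, -106), 2), 4) = Add(Mul(1696, 2), 4) = Add(3392, 4) = 3396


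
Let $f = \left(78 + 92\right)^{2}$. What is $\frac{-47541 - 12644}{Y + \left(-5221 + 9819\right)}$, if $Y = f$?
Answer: $- \frac{60185}{33498} \approx -1.7967$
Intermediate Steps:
$f = 28900$ ($f = 170^{2} = 28900$)
$Y = 28900$
$\frac{-47541 - 12644}{Y + \left(-5221 + 9819\right)} = \frac{-47541 - 12644}{28900 + \left(-5221 + 9819\right)} = - \frac{60185}{28900 + 4598} = - \frac{60185}{33498}$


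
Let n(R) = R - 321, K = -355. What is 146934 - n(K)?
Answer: 147610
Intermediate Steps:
n(R) = -321 + R
146934 - n(K) = 146934 - (-321 - 355) = 146934 - 1*(-676) = 146934 + 676 = 147610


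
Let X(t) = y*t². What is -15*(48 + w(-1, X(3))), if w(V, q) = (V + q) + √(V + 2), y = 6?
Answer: -1530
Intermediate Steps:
X(t) = 6*t²
w(V, q) = V + q + √(2 + V) (w(V, q) = (V + q) + √(2 + V) = V + q + √(2 + V))
-15*(48 + w(-1, X(3))) = -15*(48 + (-1 + 6*3² + √(2 - 1))) = -15*(48 + (-1 + 6*9 + √1)) = -15*(48 + (-1 + 54 + 1)) = -15*(48 + 54) = -15*102 = -1530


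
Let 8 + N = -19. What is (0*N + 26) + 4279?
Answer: 4305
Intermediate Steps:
N = -27 (N = -8 - 19 = -27)
(0*N + 26) + 4279 = (0*(-27) + 26) + 4279 = (0 + 26) + 4279 = 26 + 4279 = 4305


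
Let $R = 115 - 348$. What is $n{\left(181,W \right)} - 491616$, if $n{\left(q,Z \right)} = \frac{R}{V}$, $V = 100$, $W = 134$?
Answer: $- \frac{49161833}{100} \approx -4.9162 \cdot 10^{5}$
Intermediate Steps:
$R = -233$ ($R = 115 - 348 = -233$)
$n{\left(q,Z \right)} = - \frac{233}{100}$
$n{\left(181,W \right)} - 491616 = - \frac{233}{100} - 491616 = - \frac{49161833}{100}$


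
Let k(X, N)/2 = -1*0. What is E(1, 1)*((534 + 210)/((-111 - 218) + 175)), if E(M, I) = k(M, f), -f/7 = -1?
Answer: 0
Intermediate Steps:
f = 7 (f = -7*(-1) = 7)
k(X, N) = 0 (k(X, N) = 2*(-1*0) = 2*0 = 0)
E(M, I) = 0
E(1, 1)*((534 + 210)/((-111 - 218) + 175)) = 0*((534 + 210)/((-111 - 218) + 175)) = 0*(744/(-329 + 175)) = 0*(744/(-154)) = 0*(744*(-1/154)) = 0*(-372/77) = 0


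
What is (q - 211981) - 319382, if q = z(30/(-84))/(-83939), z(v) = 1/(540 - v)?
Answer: -337414726553219/634998535 ≈ -5.3136e+5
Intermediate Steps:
q = -14/634998535 (q = -1/(-540 + 30/(-84))/(-83939) = -1/(-540 + 30*(-1/84))*(-1/83939) = -1/(-540 - 5/14)*(-1/83939) = -1/(-7565/14)*(-1/83939) = -1*(-14/7565)*(-1/83939) = (14/7565)*(-1/83939) = -14/634998535 ≈ -2.2047e-8)
(q - 211981) - 319382 = (-14/634998535 - 211981) - 319382 = -134607624447849/634998535 - 319382 = -337414726553219/634998535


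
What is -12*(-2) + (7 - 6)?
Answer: 25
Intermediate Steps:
-12*(-2) + (7 - 6) = 24 + 1 = 25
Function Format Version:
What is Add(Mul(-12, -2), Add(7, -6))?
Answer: 25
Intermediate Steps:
Add(Mul(-12, -2), Add(7, -6)) = Add(24, 1) = 25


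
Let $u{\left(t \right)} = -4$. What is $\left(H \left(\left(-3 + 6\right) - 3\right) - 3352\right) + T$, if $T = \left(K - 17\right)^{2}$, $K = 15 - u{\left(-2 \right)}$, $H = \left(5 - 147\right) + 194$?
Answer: $-3348$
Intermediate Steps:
$H = 52$ ($H = -142 + 194 = 52$)
$K = 19$ ($K = 15 - -4 = 15 + 4 = 19$)
$T = 4$ ($T = \left(19 - 17\right)^{2} = 2^{2} = 4$)
$\left(H \left(\left(-3 + 6\right) - 3\right) - 3352\right) + T = \left(52 \left(\left(-3 + 6\right) - 3\right) - 3352\right) + 4 = \left(52 \left(3 - 3\right) - 3352\right) + 4 = \left(52 \cdot 0 - 3352\right) + 4 = \left(0 - 3352\right) + 4 = -3352 + 4 = -3348$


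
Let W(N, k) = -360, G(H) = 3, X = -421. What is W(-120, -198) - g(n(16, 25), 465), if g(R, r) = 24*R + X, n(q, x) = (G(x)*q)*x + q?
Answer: -29123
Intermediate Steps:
n(q, x) = q + 3*q*x (n(q, x) = (3*q)*x + q = 3*q*x + q = q + 3*q*x)
g(R, r) = -421 + 24*R (g(R, r) = 24*R - 421 = -421 + 24*R)
W(-120, -198) - g(n(16, 25), 465) = -360 - (-421 + 24*(16*(1 + 3*25))) = -360 - (-421 + 24*(16*(1 + 75))) = -360 - (-421 + 24*(16*76)) = -360 - (-421 + 24*1216) = -360 - (-421 + 29184) = -360 - 1*28763 = -360 - 28763 = -29123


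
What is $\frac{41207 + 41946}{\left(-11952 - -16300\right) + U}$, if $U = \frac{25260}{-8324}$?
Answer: $\frac{173041393}{9041873} \approx 19.138$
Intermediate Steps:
$U = - \frac{6315}{2081}$ ($U = 25260 \left(- \frac{1}{8324}\right) = - \frac{6315}{2081} \approx -3.0346$)
$\frac{41207 + 41946}{\left(-11952 - -16300\right) + U} = \frac{41207 + 41946}{\left(-11952 - -16300\right) - \frac{6315}{2081}} = \frac{83153}{\left(-11952 + 16300\right) - \frac{6315}{2081}} = \frac{83153}{4348 - \frac{6315}{2081}} = \frac{83153}{\frac{9041873}{2081}} = 83153 \cdot \frac{2081}{9041873} = \frac{173041393}{9041873}$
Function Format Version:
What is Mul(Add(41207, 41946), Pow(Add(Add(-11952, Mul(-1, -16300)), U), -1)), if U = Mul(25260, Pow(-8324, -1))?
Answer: Rational(173041393, 9041873) ≈ 19.138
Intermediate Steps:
U = Rational(-6315, 2081) (U = Mul(25260, Rational(-1, 8324)) = Rational(-6315, 2081) ≈ -3.0346)
Mul(Add(41207, 41946), Pow(Add(Add(-11952, Mul(-1, -16300)), U), -1)) = Mul(Add(41207, 41946), Pow(Add(Add(-11952, Mul(-1, -16300)), Rational(-6315, 2081)), -1)) = Mul(83153, Pow(Add(Add(-11952, 16300), Rational(-6315, 2081)), -1)) = Mul(83153, Pow(Add(4348, Rational(-6315, 2081)), -1)) = Mul(83153, Pow(Rational(9041873, 2081), -1)) = Mul(83153, Rational(2081, 9041873)) = Rational(173041393, 9041873)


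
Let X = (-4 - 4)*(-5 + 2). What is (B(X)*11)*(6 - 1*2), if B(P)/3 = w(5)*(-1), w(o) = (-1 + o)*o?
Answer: -2640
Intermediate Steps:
X = 24 (X = -8*(-3) = 24)
w(o) = o*(-1 + o)
B(P) = -60 (B(P) = 3*((5*(-1 + 5))*(-1)) = 3*((5*4)*(-1)) = 3*(20*(-1)) = 3*(-20) = -60)
(B(X)*11)*(6 - 1*2) = (-60*11)*(6 - 1*2) = -660*(6 - 2) = -660*4 = -2640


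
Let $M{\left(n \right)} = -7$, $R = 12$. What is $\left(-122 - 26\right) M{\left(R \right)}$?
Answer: $1036$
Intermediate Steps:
$\left(-122 - 26\right) M{\left(R \right)} = \left(-122 - 26\right) \left(-7\right) = \left(-148\right) \left(-7\right) = 1036$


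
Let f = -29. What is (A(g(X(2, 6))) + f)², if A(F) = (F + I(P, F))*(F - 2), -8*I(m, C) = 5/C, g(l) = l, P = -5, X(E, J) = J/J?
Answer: 55225/64 ≈ 862.89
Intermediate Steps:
X(E, J) = 1
I(m, C) = -5/(8*C)
A(F) = (-2 + F)*(F - 5/(8*F)) (A(F) = (F - 5/(8*F))*(F - 2) = (F - 5/(8*F))*(-2 + F) = (-2 + F)*(F - 5/(8*F)))
(A(g(X(2, 6))) + f)² = ((-5/8 + 1² - 2*1 + (5/4)/1) - 29)² = ((-5/8 + 1 - 2 + (5/4)*1) - 29)² = ((-5/8 + 1 - 2 + 5/4) - 29)² = (-3/8 - 29)² = (-235/8)² = 55225/64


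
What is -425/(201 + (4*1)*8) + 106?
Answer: 24273/233 ≈ 104.18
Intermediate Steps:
-425/(201 + (4*1)*8) + 106 = -425/(201 + 4*8) + 106 = -425/(201 + 32) + 106 = -425/233 + 106 = 24273/233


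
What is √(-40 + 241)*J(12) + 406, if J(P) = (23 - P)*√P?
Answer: 406 + 66*√67 ≈ 946.23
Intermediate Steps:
J(P) = √P*(23 - P)
√(-40 + 241)*J(12) + 406 = √(-40 + 241)*(√12*(23 - 1*12)) + 406 = √201*((2*√3)*(23 - 12)) + 406 = √201*((2*√3)*11) + 406 = √201*(22*√3) + 406 = 66*√67 + 406 = 406 + 66*√67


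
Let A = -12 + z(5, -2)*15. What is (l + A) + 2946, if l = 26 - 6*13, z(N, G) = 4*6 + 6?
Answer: 3332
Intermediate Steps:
z(N, G) = 30 (z(N, G) = 24 + 6 = 30)
A = 438 (A = -12 + 30*15 = -12 + 450 = 438)
l = -52 (l = 26 - 78 = -52)
(l + A) + 2946 = (-52 + 438) + 2946 = 386 + 2946 = 3332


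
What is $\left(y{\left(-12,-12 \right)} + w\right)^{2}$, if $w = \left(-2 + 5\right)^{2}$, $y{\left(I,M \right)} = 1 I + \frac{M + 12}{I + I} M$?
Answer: $9$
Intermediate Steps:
$y{\left(I,M \right)} = I + \frac{M \left(12 + M\right)}{2 I}$ ($y{\left(I,M \right)} = I + \frac{12 + M}{2 I} M = I + \frac{M \left(12 + M\right)}{2 I}$)
$w = 9$ ($w = 3^{2} = 9$)
$\left(y{\left(-12,-12 \right)} + w\right)^{2} = \left(\frac{\left(-12\right)^{2} + \frac{\left(-12\right)^{2}}{2} + 6 \left(-12\right)}{-12} + 9\right)^{2} = \left(- \frac{144 + \frac{1}{2} \cdot 144 - 72}{12} + 9\right)^{2} = \left(- \frac{144 + 72 - 72}{12} + 9\right)^{2} = \left(\left(- \frac{1}{12}\right) 144 + 9\right)^{2} = \left(-12 + 9\right)^{2} = \left(-3\right)^{2} = 9$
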